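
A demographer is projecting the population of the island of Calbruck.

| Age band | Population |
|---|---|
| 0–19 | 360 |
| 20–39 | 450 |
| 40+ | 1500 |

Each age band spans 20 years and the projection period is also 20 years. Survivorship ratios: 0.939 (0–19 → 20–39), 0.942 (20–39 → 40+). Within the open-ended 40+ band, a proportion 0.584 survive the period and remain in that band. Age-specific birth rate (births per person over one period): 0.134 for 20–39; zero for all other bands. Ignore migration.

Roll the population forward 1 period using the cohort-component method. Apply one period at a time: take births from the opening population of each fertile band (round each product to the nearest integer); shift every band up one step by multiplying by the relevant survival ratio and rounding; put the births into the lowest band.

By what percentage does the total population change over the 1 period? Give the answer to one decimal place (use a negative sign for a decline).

-26.5

— Period 1 —
Births: 450 × 0.134 = 60
20–39: 360 × 0.939 = 338
40+: 450 × 0.942 + 1500 × 0.584 = 424 + 876 = 1300
Population now: 0–19=60, 20–39=338, 40+=1300
Total: 2310 → 1698; change = -612; percentage change = -26.5%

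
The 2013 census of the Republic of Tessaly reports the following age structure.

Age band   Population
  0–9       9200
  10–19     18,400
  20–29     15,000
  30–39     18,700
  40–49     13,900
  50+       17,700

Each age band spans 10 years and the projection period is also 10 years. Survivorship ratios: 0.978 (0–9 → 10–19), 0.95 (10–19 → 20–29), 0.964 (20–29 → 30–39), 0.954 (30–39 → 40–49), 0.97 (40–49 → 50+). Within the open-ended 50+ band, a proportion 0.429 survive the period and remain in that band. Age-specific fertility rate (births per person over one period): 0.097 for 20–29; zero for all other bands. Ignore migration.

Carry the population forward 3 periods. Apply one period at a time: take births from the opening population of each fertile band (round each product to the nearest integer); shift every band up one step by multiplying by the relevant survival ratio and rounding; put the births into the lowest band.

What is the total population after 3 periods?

52840

(Bands numbered youngest = 1 to oldest = 6.)
— Period 1 —
Births: 15000 * 0.097 = 1455
Band 2: 9200 * 0.978 = 8998
Band 3: 18400 * 0.95 = 17480
Band 4: 15000 * 0.964 = 14460
Band 5: 18700 * 0.954 = 17840
Band 6: 13900 * 0.97 + 17700 * 0.429 = 13483 + 7593 = 21076
Population now: 0–9=1455, 10–19=8998, 20–29=17480, 30–39=14460, 40–49=17840, 50+=21076
— Period 2 —
Births: 17480 * 0.097 = 1696
Band 2: 1455 * 0.978 = 1423
Band 3: 8998 * 0.95 = 8548
Band 4: 17480 * 0.964 = 16851
Band 5: 14460 * 0.954 = 13795
Band 6: 17840 * 0.97 + 21076 * 0.429 = 17305 + 9042 = 26347
Population now: 0–9=1696, 10–19=1423, 20–29=8548, 30–39=16851, 40–49=13795, 50+=26347
— Period 3 —
Births: 8548 * 0.097 = 829
Band 2: 1696 * 0.978 = 1659
Band 3: 1423 * 0.95 = 1352
Band 4: 8548 * 0.964 = 8240
Band 5: 16851 * 0.954 = 16076
Band 6: 13795 * 0.97 + 26347 * 0.429 = 13381 + 11303 = 24684
Population now: 0–9=829, 10–19=1659, 20–29=1352, 30–39=8240, 40–49=16076, 50+=24684
Total after period 3: 829 + 1659 + 1352 + 8240 + 16076 + 24684 = 52840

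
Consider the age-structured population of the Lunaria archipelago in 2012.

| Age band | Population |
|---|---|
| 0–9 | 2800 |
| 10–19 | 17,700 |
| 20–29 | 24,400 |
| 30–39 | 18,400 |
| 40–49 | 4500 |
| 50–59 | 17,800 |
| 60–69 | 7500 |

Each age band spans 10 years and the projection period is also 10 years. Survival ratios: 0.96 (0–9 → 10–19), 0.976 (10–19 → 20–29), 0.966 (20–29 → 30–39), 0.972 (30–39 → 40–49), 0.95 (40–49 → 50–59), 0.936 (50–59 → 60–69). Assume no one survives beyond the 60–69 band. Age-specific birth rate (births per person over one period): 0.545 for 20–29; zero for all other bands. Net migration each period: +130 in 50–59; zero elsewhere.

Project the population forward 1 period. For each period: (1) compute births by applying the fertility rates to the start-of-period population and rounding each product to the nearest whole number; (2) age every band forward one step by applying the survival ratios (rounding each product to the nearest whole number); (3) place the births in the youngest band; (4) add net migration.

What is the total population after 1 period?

After projecting period 1:
Births: 24400 × 0.545 = 13298
10–19: 2800 × 0.96 = 2688
20–29: 17700 × 0.976 = 17275
30–39: 24400 × 0.966 = 23570
40–49: 18400 × 0.972 = 17885
50–59: 4500 × 0.95 = 4275
60–69: 17800 × 0.936 = 16661
Net migration: 50–59 + 130 → 4405
Giving 13298 / 2688 / 17275 / 23570 / 17885 / 4405 / 16661.
Total after period 1: 13298 + 2688 + 17275 + 23570 + 17885 + 4405 + 16661 = 95782

95782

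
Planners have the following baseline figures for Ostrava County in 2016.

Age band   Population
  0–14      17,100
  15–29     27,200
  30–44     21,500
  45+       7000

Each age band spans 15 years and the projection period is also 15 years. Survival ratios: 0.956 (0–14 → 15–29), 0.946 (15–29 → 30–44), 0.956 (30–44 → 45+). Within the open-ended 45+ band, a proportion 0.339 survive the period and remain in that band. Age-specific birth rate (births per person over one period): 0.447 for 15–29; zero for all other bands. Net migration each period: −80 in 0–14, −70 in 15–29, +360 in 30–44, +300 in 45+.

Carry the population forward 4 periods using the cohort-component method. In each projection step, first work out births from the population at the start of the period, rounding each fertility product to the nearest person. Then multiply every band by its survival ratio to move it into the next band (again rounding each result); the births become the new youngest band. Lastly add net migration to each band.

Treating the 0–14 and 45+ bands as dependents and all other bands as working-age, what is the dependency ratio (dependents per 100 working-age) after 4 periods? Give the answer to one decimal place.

(Bands numbered youngest = 1 to oldest = 4.)
After projecting period 1:
Births: 27200 × 0.447 = 12158
Band 2: 17100 × 0.956 = 16348
Band 3: 27200 × 0.946 = 25731
Band 4: 21500 × 0.956 + 7000 × 0.339 = 20554 + 2373 = 22927
Net migration: Band 1 − 80 → 12078; Band 2 − 70 → 16278; Band 3 + 360 → 26091; Band 4 + 300 → 23227
→ [12078, 16278, 26091, 23227]
After projecting period 2:
Births: 16278 × 0.447 = 7276
Band 2: 12078 × 0.956 = 11547
Band 3: 16278 × 0.946 = 15399
Band 4: 26091 × 0.956 + 23227 × 0.339 = 24943 + 7874 = 32817
Net migration: Band 1 − 80 → 7196; Band 2 − 70 → 11477; Band 3 + 360 → 15759; Band 4 + 300 → 33117
→ [7196, 11477, 15759, 33117]
After projecting period 3:
Births: 11477 × 0.447 = 5130
Band 2: 7196 × 0.956 = 6879
Band 3: 11477 × 0.946 = 10857
Band 4: 15759 × 0.956 + 33117 × 0.339 = 15066 + 11227 = 26293
Net migration: Band 1 − 80 → 5050; Band 2 − 70 → 6809; Band 3 + 360 → 11217; Band 4 + 300 → 26593
→ [5050, 6809, 11217, 26593]
After projecting period 4:
Births: 6809 × 0.447 = 3044
Band 2: 5050 × 0.956 = 4828
Band 3: 6809 × 0.946 = 6441
Band 4: 11217 × 0.956 + 26593 × 0.339 = 10723 + 9015 = 19738
Net migration: Band 1 − 80 → 2964; Band 2 − 70 → 4758; Band 3 + 360 → 6801; Band 4 + 300 → 20038
→ [2964, 4758, 6801, 20038]
Dependents (band 0–14 + band 45+) = 2964 + 20038 = 23002; working-age = 11559; ratio = 23002/11559 × 100 = 199.0

199.0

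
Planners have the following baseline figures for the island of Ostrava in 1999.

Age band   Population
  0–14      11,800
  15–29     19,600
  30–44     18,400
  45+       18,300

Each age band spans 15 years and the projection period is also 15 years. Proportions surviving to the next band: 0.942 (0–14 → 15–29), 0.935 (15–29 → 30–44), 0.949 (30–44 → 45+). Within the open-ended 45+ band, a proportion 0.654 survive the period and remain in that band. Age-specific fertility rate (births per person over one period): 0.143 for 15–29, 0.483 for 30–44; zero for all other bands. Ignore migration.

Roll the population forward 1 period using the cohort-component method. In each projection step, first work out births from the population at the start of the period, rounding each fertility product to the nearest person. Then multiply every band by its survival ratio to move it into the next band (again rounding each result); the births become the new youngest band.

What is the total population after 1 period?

After projecting period 1:
Births: 19600 × 0.143 = 2803, 18400 × 0.483 = 8887 ⇒ total 11690
15–29: 11800 × 0.942 = 11116
30–44: 19600 × 0.935 = 18326
45+: 18400 × 0.949 + 18300 × 0.654 = 17462 + 11968 = 29430
→ [11690, 11116, 18326, 29430]
Total after period 1: 11690 + 11116 + 18326 + 29430 = 70562

70562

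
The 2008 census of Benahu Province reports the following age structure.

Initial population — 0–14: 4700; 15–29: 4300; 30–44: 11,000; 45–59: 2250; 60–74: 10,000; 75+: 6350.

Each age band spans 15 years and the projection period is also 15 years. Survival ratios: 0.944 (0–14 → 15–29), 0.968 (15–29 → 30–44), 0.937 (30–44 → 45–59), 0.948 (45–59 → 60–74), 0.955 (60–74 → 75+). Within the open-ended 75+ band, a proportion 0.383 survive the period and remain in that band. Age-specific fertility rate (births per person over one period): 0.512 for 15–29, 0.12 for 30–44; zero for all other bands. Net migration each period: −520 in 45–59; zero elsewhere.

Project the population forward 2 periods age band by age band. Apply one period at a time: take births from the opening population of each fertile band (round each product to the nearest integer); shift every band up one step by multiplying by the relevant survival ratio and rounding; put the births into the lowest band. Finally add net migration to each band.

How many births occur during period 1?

[period 1]
Births: 4300 × 0.512 = 2202  |  11000 × 0.12 = 1320 → total 3522
15–29: 4700 × 0.944 = 4437
30–44: 4300 × 0.968 = 4162
45–59: 11000 × 0.937 = 10307
60–74: 2250 × 0.948 = 2133
75+: 10000 × 0.955 + 6350 × 0.383 = 9550 + 2432 = 11982
Net migration: 45–59 − 520 → 9787
Population now: 0–14=3522, 15–29=4437, 30–44=4162, 45–59=9787, 60–74=2133, 75+=11982

3522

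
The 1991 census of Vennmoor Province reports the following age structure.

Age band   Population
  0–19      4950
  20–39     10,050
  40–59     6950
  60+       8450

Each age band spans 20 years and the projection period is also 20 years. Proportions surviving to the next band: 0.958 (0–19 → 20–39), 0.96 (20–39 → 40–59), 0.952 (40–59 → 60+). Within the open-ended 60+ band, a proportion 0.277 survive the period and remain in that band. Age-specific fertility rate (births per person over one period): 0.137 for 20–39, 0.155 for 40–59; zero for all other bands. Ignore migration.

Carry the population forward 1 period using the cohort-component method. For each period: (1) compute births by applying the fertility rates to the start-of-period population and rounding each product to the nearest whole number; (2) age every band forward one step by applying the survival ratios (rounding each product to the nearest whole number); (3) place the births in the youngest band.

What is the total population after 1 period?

Let group 1 be 0–19 through group 4 = 60+.
— Period 1 —
Births: 10050 × 0.137 = 1377 ; 6950 × 0.155 = 1077 → total 2454
Group 2: 4950 × 0.958 = 4742
Group 3: 10050 × 0.96 = 9648
Group 4: 6950 × 0.952 + 8450 × 0.277 = 6616 + 2341 = 8957
→ [2454, 4742, 9648, 8957]
Total after period 1: 2454 + 4742 + 9648 + 8957 = 25801

25801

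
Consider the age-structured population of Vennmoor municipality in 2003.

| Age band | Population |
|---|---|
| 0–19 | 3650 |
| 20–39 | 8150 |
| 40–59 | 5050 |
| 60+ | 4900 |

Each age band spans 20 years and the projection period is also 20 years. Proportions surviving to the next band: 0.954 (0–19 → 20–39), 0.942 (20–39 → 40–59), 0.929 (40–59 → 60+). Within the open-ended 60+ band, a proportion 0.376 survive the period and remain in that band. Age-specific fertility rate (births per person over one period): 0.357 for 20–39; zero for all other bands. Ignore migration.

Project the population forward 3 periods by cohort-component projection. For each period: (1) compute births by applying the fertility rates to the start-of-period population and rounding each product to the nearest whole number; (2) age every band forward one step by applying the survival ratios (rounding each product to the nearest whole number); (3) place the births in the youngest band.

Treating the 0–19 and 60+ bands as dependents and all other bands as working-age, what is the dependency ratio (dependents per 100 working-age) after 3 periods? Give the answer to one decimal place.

Call the bands 1 to 4, youngest first.
[period 1]
Births: 8150 × 0.357 = 2910
Band 2: 3650 × 0.954 = 3482
Band 3: 8150 × 0.942 = 7677
Band 4: 5050 × 0.929 + 4900 × 0.376 = 4691 + 1842 = 6533
Giving 2910 / 3482 / 7677 / 6533.
[period 2]
Births: 3482 × 0.357 = 1243
Band 2: 2910 × 0.954 = 2776
Band 3: 3482 × 0.942 = 3280
Band 4: 7677 × 0.929 + 6533 × 0.376 = 7132 + 2456 = 9588
Giving 1243 / 2776 / 3280 / 9588.
[period 3]
Births: 2776 × 0.357 = 991
Band 2: 1243 × 0.954 = 1186
Band 3: 2776 × 0.942 = 2615
Band 4: 3280 × 0.929 + 9588 × 0.376 = 3047 + 3605 = 6652
Giving 991 / 1186 / 2615 / 6652.
Dependents (band 0–19 + band 60+) = 991 + 6652 = 7643; working-age = 3801; ratio = 7643/3801 × 100 = 201.1

201.1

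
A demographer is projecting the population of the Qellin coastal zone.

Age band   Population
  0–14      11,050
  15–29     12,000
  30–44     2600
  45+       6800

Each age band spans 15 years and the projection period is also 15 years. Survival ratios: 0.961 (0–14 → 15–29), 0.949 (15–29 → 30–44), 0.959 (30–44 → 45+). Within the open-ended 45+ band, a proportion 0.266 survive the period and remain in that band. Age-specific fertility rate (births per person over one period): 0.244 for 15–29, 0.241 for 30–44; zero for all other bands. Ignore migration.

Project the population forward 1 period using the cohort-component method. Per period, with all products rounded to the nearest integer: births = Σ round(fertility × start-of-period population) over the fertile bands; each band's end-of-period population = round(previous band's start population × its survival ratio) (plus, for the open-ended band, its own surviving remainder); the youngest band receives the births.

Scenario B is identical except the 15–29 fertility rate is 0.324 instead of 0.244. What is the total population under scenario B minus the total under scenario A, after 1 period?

[period 1]
Births: 12000 × 0.244 = 2928, 2600 × 0.241 = 627 → total 3555
15–29: 11050 × 0.961 = 10619
30–44: 12000 × 0.949 = 11388
45+: 2600 × 0.959 + 6800 × 0.266 = 2493 + 1809 = 4302
Population now: 0–14=3555, 15–29=10619, 30–44=11388, 45+=4302
Scenario A total after 1 period: 29864
Scenario B projection —
[period 1]
Births: 12000 × 0.324 = 3888, 2600 × 0.241 = 627 → total 4515
15–29: 11050 × 0.961 = 10619
30–44: 12000 × 0.949 = 11388
45+: 2600 × 0.959 + 6800 × 0.266 = 2493 + 1809 = 4302
Population now: 0–14=4515, 15–29=10619, 30–44=11388, 45+=4302
Scenario B total after 1 period: 30824
Difference B − A = 30824 − 29864 = 960

960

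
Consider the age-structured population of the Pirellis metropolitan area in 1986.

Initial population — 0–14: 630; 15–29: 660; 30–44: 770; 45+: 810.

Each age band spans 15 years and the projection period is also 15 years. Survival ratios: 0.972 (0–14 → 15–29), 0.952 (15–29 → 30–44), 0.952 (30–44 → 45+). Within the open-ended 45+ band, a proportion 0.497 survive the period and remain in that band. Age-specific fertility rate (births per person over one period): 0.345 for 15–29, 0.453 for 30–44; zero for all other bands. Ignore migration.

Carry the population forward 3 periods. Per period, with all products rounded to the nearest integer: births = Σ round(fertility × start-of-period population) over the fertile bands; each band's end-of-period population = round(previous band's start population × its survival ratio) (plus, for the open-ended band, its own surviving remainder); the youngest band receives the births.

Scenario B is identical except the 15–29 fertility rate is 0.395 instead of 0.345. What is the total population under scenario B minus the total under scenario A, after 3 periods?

Period 1:
Births: 660 * 0.345 = 228, 770 * 0.453 = 349 → total 577
15–29: 630 * 0.972 = 612
30–44: 660 * 0.952 = 628
45+: 770 * 0.952 + 810 * 0.497 = 733 + 403 = 1136
Population now: 0–14=577, 15–29=612, 30–44=628, 45+=1136
Period 2:
Births: 612 * 0.345 = 211, 628 * 0.453 = 284 → total 495
15–29: 577 * 0.972 = 561
30–44: 612 * 0.952 = 583
45+: 628 * 0.952 + 1136 * 0.497 = 598 + 565 = 1163
Population now: 0–14=495, 15–29=561, 30–44=583, 45+=1163
Period 3:
Births: 561 * 0.345 = 194, 583 * 0.453 = 264 → total 458
15–29: 495 * 0.972 = 481
30–44: 561 * 0.952 = 534
45+: 583 * 0.952 + 1163 * 0.497 = 555 + 578 = 1133
Population now: 0–14=458, 15–29=481, 30–44=534, 45+=1133
Scenario A total after 3 periods: 2606
Scenario B projection —
Period 1:
Births: 660 * 0.395 = 261, 770 * 0.453 = 349 → total 610
15–29: 630 * 0.972 = 612
30–44: 660 * 0.952 = 628
45+: 770 * 0.952 + 810 * 0.497 = 733 + 403 = 1136
Population now: 0–14=610, 15–29=612, 30–44=628, 45+=1136
Period 2:
Births: 612 * 0.395 = 242, 628 * 0.453 = 284 → total 526
15–29: 610 * 0.972 = 593
30–44: 612 * 0.952 = 583
45+: 628 * 0.952 + 1136 * 0.497 = 598 + 565 = 1163
Population now: 0–14=526, 15–29=593, 30–44=583, 45+=1163
Period 3:
Births: 593 * 0.395 = 234, 583 * 0.453 = 264 → total 498
15–29: 526 * 0.972 = 511
30–44: 593 * 0.952 = 565
45+: 583 * 0.952 + 1163 * 0.497 = 555 + 578 = 1133
Population now: 0–14=498, 15–29=511, 30–44=565, 45+=1133
Scenario B total after 3 periods: 2707
Difference B − A = 2707 − 2606 = 101

101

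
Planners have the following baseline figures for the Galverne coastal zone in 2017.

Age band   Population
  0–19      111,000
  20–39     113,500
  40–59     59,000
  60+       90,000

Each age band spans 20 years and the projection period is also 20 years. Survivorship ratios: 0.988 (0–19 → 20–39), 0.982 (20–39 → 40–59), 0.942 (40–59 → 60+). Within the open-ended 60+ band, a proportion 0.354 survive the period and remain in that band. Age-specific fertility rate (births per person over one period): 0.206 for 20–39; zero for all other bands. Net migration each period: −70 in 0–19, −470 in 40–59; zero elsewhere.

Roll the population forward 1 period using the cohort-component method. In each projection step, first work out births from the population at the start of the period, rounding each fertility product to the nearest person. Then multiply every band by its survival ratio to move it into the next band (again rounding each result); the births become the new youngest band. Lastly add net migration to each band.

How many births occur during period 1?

After projecting period 1:
Births: 113500 * 0.206 = 23381
20–39: 111000 * 0.988 = 109668
40–59: 113500 * 0.982 = 111457
60+: 59000 * 0.942 + 90000 * 0.354 = 55578 + 31860 = 87438
Net migration: 0–19 − 70 → 23311; 40–59 − 470 → 110987
End of period: [23311, 109668, 110987, 87438]

23381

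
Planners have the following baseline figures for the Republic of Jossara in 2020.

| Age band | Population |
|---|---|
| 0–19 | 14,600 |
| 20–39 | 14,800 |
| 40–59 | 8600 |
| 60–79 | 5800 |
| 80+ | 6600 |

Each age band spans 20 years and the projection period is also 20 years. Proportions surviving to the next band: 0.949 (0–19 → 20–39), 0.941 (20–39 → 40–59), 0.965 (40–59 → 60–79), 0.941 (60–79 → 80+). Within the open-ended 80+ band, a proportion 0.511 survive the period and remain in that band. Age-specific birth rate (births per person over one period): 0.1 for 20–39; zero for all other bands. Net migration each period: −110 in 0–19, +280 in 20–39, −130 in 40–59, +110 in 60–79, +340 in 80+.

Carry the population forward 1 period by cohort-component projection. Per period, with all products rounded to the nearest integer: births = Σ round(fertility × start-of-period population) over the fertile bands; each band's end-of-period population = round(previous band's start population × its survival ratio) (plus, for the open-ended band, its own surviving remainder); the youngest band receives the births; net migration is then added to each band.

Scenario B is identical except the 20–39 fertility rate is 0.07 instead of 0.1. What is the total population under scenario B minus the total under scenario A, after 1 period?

-444

Let band 1 be 0–19 through band 5 = 80+.
— Period 1 —
Births: 14800 × 0.1 = 1480
Band 2: 14600 × 0.949 = 13855
Band 3: 14800 × 0.941 = 13927
Band 4: 8600 × 0.965 = 8299
Band 5: 5800 × 0.941 + 6600 × 0.511 = 5458 + 3373 = 8831
Net migration: Band 1 − 110 → 1370; Band 2 + 280 → 14135; Band 3 − 130 → 13797; Band 4 + 110 → 8409; Band 5 + 340 → 9171
Giving 1370 / 14135 / 13797 / 8409 / 9171.
Scenario A total after 1 period: 46882
Scenario B projection —
— Period 1 —
Births: 14800 × 0.07 = 1036
Band 2: 14600 × 0.949 = 13855
Band 3: 14800 × 0.941 = 13927
Band 4: 8600 × 0.965 = 8299
Band 5: 5800 × 0.941 + 6600 × 0.511 = 5458 + 3373 = 8831
Net migration: Band 1 − 110 → 926; Band 2 + 280 → 14135; Band 3 − 130 → 13797; Band 4 + 110 → 8409; Band 5 + 340 → 9171
Giving 926 / 14135 / 13797 / 8409 / 9171.
Scenario B total after 1 period: 46438
Difference B − A = 46438 − 46882 = -444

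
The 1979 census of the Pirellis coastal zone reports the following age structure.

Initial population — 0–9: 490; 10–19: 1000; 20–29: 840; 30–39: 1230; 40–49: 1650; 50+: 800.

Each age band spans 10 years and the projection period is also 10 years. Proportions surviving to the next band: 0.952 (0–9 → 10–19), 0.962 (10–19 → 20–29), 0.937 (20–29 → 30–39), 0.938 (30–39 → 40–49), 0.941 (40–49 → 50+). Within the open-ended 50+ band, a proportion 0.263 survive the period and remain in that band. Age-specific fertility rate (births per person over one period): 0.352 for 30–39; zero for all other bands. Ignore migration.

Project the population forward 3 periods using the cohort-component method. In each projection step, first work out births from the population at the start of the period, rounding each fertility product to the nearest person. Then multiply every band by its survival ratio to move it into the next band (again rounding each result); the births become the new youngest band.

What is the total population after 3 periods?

After projecting period 1:
Births: 1230 × 0.352 = 433
10–19: 490 × 0.952 = 466
20–29: 1000 × 0.962 = 962
30–39: 840 × 0.937 = 787
40–49: 1230 × 0.938 = 1154
50+: 1650 × 0.941 + 800 × 0.263 = 1553 + 210 = 1763
Giving 433 / 466 / 962 / 787 / 1154 / 1763.
After projecting period 2:
Births: 787 × 0.352 = 277
10–19: 433 × 0.952 = 412
20–29: 466 × 0.962 = 448
30–39: 962 × 0.937 = 901
40–49: 787 × 0.938 = 738
50+: 1154 × 0.941 + 1763 × 0.263 = 1086 + 464 = 1550
Giving 277 / 412 / 448 / 901 / 738 / 1550.
After projecting period 3:
Births: 901 × 0.352 = 317
10–19: 277 × 0.952 = 264
20–29: 412 × 0.962 = 396
30–39: 448 × 0.937 = 420
40–49: 901 × 0.938 = 845
50+: 738 × 0.941 + 1550 × 0.263 = 694 + 408 = 1102
Giving 317 / 264 / 396 / 420 / 845 / 1102.
Total after period 3: 317 + 264 + 396 + 420 + 845 + 1102 = 3344

3344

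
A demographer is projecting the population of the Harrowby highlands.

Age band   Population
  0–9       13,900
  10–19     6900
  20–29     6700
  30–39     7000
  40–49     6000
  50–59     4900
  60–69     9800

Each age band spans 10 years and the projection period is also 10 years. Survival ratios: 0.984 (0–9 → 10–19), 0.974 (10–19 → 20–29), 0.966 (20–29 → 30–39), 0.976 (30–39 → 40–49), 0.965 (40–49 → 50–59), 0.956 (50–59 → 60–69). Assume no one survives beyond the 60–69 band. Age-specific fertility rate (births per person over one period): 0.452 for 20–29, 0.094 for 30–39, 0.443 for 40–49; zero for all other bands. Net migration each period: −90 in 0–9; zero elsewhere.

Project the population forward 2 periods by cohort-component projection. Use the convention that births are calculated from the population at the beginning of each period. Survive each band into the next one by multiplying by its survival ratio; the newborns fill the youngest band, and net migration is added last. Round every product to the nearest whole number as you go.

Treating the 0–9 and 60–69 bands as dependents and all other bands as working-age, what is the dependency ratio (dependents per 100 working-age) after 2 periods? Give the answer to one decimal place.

31.2

Numbering the bands 1..7 from youngest to oldest:
Period 1:
Births: 6700 * 0.452 = 3028  |  7000 * 0.094 = 658  |  6000 * 0.443 = 2658 ⇒ total 6344
Band 2: 13900 * 0.984 = 13678
Band 3: 6900 * 0.974 = 6721
Band 4: 6700 * 0.966 = 6472
Band 5: 7000 * 0.976 = 6832
Band 6: 6000 * 0.965 = 5790
Band 7: 4900 * 0.956 = 4684
Net migration: Band 1 − 90 → 6254
→ [6254, 13678, 6721, 6472, 6832, 5790, 4684]
Period 2:
Births: 6721 * 0.452 = 3038  |  6472 * 0.094 = 608  |  6832 * 0.443 = 3027 ⇒ total 6673
Band 2: 6254 * 0.984 = 6154
Band 3: 13678 * 0.974 = 13322
Band 4: 6721 * 0.966 = 6492
Band 5: 6472 * 0.976 = 6317
Band 6: 6832 * 0.965 = 6593
Band 7: 5790 * 0.956 = 5535
Net migration: Band 1 − 90 → 6583
→ [6583, 6154, 13322, 6492, 6317, 6593, 5535]
Dependents (band 0–9 + band 60–69) = 6583 + 5535 = 12118; working-age = 38878; ratio = 12118/38878 × 100 = 31.2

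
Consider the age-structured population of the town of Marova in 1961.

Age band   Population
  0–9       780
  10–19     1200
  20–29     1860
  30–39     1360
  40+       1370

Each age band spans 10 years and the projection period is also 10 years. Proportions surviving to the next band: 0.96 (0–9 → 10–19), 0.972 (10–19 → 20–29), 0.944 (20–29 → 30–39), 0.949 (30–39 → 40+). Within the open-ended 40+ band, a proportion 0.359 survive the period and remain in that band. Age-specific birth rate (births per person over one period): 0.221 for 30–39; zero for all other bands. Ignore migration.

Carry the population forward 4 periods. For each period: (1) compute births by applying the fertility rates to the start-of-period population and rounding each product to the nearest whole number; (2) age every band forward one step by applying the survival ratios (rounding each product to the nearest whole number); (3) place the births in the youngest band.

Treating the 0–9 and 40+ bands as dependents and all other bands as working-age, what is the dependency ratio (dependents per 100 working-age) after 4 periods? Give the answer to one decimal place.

Period 1:
Births: 1360 × 0.221 = 301
10–19: 780 × 0.96 = 749
20–29: 1200 × 0.972 = 1166
30–39: 1860 × 0.944 = 1756
40+: 1360 × 0.949 + 1370 × 0.359 = 1291 + 492 = 1783
Giving 301 / 749 / 1166 / 1756 / 1783.
Period 2:
Births: 1756 × 0.221 = 388
10–19: 301 × 0.96 = 289
20–29: 749 × 0.972 = 728
30–39: 1166 × 0.944 = 1101
40+: 1756 × 0.949 + 1783 × 0.359 = 1666 + 640 = 2306
Giving 388 / 289 / 728 / 1101 / 2306.
Period 3:
Births: 1101 × 0.221 = 243
10–19: 388 × 0.96 = 372
20–29: 289 × 0.972 = 281
30–39: 728 × 0.944 = 687
40+: 1101 × 0.949 + 2306 × 0.359 = 1045 + 828 = 1873
Giving 243 / 372 / 281 / 687 / 1873.
Period 4:
Births: 687 × 0.221 = 152
10–19: 243 × 0.96 = 233
20–29: 372 × 0.972 = 362
30–39: 281 × 0.944 = 265
40+: 687 × 0.949 + 1873 × 0.359 = 652 + 672 = 1324
Giving 152 / 233 / 362 / 265 / 1324.
Dependents (band 0–9 + band 40+) = 152 + 1324 = 1476; working-age = 860; ratio = 1476/860 × 100 = 171.6

171.6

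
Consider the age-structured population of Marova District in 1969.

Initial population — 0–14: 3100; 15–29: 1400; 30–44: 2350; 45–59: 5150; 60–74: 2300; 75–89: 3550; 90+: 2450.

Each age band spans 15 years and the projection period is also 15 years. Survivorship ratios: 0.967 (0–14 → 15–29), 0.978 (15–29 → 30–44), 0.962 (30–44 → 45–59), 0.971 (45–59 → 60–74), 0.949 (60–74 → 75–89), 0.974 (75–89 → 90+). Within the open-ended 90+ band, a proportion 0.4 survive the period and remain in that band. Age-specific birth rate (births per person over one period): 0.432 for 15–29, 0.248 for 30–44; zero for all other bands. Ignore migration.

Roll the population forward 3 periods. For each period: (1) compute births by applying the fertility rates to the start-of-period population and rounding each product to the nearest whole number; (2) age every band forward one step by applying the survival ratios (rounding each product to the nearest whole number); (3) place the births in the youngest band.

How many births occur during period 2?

— Period 1 —
Births: 1400 * 0.432 = 605, 2350 * 0.248 = 583 → 1188
15–29: 3100 * 0.967 = 2998
30–44: 1400 * 0.978 = 1369
45–59: 2350 * 0.962 = 2261
60–74: 5150 * 0.971 = 5001
75–89: 2300 * 0.949 = 2183
90+: 3550 * 0.974 + 2450 * 0.4 = 3458 + 980 = 4438
End of period: [1188, 2998, 1369, 2261, 5001, 2183, 4438]
— Period 2 —
Births: 2998 * 0.432 = 1295, 1369 * 0.248 = 340 → 1635
15–29: 1188 * 0.967 = 1149
30–44: 2998 * 0.978 = 2932
45–59: 1369 * 0.962 = 1317
60–74: 2261 * 0.971 = 2195
75–89: 5001 * 0.949 = 4746
90+: 2183 * 0.974 + 4438 * 0.4 = 2126 + 1775 = 3901
End of period: [1635, 1149, 2932, 1317, 2195, 4746, 3901]

1635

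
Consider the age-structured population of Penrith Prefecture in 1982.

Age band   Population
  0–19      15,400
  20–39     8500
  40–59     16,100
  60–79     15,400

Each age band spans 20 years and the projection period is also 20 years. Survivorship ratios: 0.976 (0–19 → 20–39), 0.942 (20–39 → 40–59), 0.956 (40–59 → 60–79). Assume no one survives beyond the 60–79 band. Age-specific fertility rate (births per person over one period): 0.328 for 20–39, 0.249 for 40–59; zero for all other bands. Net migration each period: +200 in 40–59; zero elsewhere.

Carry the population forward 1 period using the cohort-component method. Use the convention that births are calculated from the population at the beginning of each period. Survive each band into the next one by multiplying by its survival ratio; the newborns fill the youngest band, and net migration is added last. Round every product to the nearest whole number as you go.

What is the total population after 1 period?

Call the bands 1 to 4, youngest first.
[period 1]
Births: 8500 * 0.328 = 2788  |  16100 * 0.249 = 4009 → 6797
Band 2: 15400 * 0.976 = 15030
Band 3: 8500 * 0.942 = 8007
Band 4: 16100 * 0.956 = 15392
Net migration: Band 3 + 200 → 8207
Giving 6797 / 15030 / 8207 / 15392.
Total after period 1: 6797 + 15030 + 8207 + 15392 = 45426

45426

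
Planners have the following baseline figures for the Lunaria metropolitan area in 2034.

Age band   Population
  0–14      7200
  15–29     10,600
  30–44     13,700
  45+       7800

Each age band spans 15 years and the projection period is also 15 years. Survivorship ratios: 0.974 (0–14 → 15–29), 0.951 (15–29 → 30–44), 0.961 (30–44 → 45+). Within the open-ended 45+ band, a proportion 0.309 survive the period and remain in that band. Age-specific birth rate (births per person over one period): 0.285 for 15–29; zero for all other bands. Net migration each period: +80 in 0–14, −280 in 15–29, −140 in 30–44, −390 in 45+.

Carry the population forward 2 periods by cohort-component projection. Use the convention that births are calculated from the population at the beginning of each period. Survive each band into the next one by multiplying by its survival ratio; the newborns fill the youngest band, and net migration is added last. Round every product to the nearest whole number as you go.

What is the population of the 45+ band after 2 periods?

13855

Period 1.
Births: 10600 * 0.285 = 3021
15–29: 7200 * 0.974 = 7013
30–44: 10600 * 0.951 = 10081
45+: 13700 * 0.961 + 7800 * 0.309 = 13166 + 2410 = 15576
Net migration: 0–14 + 80 → 3101; 15–29 − 280 → 6733; 30–44 − 140 → 9941; 45+ − 390 → 15186
End of period: [3101, 6733, 9941, 15186]
Period 2.
Births: 6733 * 0.285 = 1919
15–29: 3101 * 0.974 = 3020
30–44: 6733 * 0.951 = 6403
45+: 9941 * 0.961 + 15186 * 0.309 = 9553 + 4692 = 14245
Net migration: 0–14 + 80 → 1999; 15–29 − 280 → 2740; 30–44 − 140 → 6263; 45+ − 390 → 13855
End of period: [1999, 2740, 6263, 13855]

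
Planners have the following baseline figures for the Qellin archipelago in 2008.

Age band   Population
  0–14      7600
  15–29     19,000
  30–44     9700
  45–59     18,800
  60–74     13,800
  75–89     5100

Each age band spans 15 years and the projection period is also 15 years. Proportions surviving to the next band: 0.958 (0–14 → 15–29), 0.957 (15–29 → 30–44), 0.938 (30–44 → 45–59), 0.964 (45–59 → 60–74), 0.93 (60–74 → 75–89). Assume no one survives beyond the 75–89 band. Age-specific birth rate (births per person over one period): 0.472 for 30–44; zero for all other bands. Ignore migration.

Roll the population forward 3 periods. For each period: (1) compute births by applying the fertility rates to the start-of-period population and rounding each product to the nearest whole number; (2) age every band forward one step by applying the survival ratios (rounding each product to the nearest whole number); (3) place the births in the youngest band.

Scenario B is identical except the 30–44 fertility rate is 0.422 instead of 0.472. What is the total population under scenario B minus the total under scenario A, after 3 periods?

Let band 1 be 0–14 through band 6 = 75–89.
— Period 1 —
Births: 9700 * 0.472 = 4578
Band 2: 7600 * 0.958 = 7281
Band 3: 19000 * 0.957 = 18183
Band 4: 9700 * 0.938 = 9099
Band 5: 18800 * 0.964 = 18123
Band 6: 13800 * 0.93 = 12834
Population now: 0–14=4578, 15–29=7281, 30–44=18183, 45–59=9099, 60–74=18123, 75–89=12834
— Period 2 —
Births: 18183 * 0.472 = 8582
Band 2: 4578 * 0.958 = 4386
Band 3: 7281 * 0.957 = 6968
Band 4: 18183 * 0.938 = 17056
Band 5: 9099 * 0.964 = 8771
Band 6: 18123 * 0.93 = 16854
Population now: 0–14=8582, 15–29=4386, 30–44=6968, 45–59=17056, 60–74=8771, 75–89=16854
— Period 3 —
Births: 6968 * 0.472 = 3289
Band 2: 8582 * 0.958 = 8222
Band 3: 4386 * 0.957 = 4197
Band 4: 6968 * 0.938 = 6536
Band 5: 17056 * 0.964 = 16442
Band 6: 8771 * 0.93 = 8157
Population now: 0–14=3289, 15–29=8222, 30–44=4197, 45–59=6536, 60–74=16442, 75–89=8157
Scenario A total after 3 periods: 46843
Scenario B projection —
— Period 1 —
Births: 9700 * 0.422 = 4093
Band 2: 7600 * 0.958 = 7281
Band 3: 19000 * 0.957 = 18183
Band 4: 9700 * 0.938 = 9099
Band 5: 18800 * 0.964 = 18123
Band 6: 13800 * 0.93 = 12834
Population now: 0–14=4093, 15–29=7281, 30–44=18183, 45–59=9099, 60–74=18123, 75–89=12834
— Period 2 —
Births: 18183 * 0.422 = 7673
Band 2: 4093 * 0.958 = 3921
Band 3: 7281 * 0.957 = 6968
Band 4: 18183 * 0.938 = 17056
Band 5: 9099 * 0.964 = 8771
Band 6: 18123 * 0.93 = 16854
Population now: 0–14=7673, 15–29=3921, 30–44=6968, 45–59=17056, 60–74=8771, 75–89=16854
— Period 3 —
Births: 6968 * 0.422 = 2940
Band 2: 7673 * 0.958 = 7351
Band 3: 3921 * 0.957 = 3752
Band 4: 6968 * 0.938 = 6536
Band 5: 17056 * 0.964 = 16442
Band 6: 8771 * 0.93 = 8157
Population now: 0–14=2940, 15–29=7351, 30–44=3752, 45–59=6536, 60–74=16442, 75–89=8157
Scenario B total after 3 periods: 45178
Difference B − A = 45178 − 46843 = -1665

-1665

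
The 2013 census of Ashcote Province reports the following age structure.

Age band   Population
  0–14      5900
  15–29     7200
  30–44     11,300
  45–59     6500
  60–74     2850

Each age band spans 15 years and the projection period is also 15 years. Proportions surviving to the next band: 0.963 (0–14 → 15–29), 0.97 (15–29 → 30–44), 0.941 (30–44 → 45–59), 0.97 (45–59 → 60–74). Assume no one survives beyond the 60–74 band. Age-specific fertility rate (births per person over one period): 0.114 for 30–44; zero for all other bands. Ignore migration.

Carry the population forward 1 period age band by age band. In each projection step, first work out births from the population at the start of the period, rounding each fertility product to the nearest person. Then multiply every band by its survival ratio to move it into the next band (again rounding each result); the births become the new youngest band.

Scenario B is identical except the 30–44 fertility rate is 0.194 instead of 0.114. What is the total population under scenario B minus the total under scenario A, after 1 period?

904

— Period 1 —
Births: 11300 × 0.114 = 1288
15–29: 5900 × 0.963 = 5682
30–44: 7200 × 0.97 = 6984
45–59: 11300 × 0.941 = 10633
60–74: 6500 × 0.97 = 6305
Population now: 0–14=1288, 15–29=5682, 30–44=6984, 45–59=10633, 60–74=6305
Scenario A total after 1 period: 30892
Scenario B projection —
— Period 1 —
Births: 11300 × 0.194 = 2192
15–29: 5900 × 0.963 = 5682
30–44: 7200 × 0.97 = 6984
45–59: 11300 × 0.941 = 10633
60–74: 6500 × 0.97 = 6305
Population now: 0–14=2192, 15–29=5682, 30–44=6984, 45–59=10633, 60–74=6305
Scenario B total after 1 period: 31796
Difference B − A = 31796 − 30892 = 904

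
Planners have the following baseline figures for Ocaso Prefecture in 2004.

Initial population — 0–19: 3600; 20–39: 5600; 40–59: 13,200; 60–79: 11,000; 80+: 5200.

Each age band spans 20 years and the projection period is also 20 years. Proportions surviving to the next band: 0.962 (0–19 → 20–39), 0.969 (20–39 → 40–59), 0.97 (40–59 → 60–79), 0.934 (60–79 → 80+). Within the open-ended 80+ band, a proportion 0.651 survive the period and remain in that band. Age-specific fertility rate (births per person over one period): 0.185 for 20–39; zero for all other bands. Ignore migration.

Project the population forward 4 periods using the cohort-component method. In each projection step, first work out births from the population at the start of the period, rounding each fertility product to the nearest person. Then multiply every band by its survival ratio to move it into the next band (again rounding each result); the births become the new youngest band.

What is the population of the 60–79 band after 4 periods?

Period 1:
Births: 5600 * 0.185 = 1036
20–39: 3600 * 0.962 = 3463
40–59: 5600 * 0.969 = 5426
60–79: 13200 * 0.97 = 12804
80+: 11000 * 0.934 + 5200 * 0.651 = 10274 + 3385 = 13659
End of period: [1036, 3463, 5426, 12804, 13659]
Period 2:
Births: 3463 * 0.185 = 641
20–39: 1036 * 0.962 = 997
40–59: 3463 * 0.969 = 3356
60–79: 5426 * 0.97 = 5263
80+: 12804 * 0.934 + 13659 * 0.651 = 11959 + 8892 = 20851
End of period: [641, 997, 3356, 5263, 20851]
Period 3:
Births: 997 * 0.185 = 184
20–39: 641 * 0.962 = 617
40–59: 997 * 0.969 = 966
60–79: 3356 * 0.97 = 3255
80+: 5263 * 0.934 + 20851 * 0.651 = 4916 + 13574 = 18490
End of period: [184, 617, 966, 3255, 18490]
Period 4:
Births: 617 * 0.185 = 114
20–39: 184 * 0.962 = 177
40–59: 617 * 0.969 = 598
60–79: 966 * 0.97 = 937
80+: 3255 * 0.934 + 18490 * 0.651 = 3040 + 12037 = 15077
End of period: [114, 177, 598, 937, 15077]

937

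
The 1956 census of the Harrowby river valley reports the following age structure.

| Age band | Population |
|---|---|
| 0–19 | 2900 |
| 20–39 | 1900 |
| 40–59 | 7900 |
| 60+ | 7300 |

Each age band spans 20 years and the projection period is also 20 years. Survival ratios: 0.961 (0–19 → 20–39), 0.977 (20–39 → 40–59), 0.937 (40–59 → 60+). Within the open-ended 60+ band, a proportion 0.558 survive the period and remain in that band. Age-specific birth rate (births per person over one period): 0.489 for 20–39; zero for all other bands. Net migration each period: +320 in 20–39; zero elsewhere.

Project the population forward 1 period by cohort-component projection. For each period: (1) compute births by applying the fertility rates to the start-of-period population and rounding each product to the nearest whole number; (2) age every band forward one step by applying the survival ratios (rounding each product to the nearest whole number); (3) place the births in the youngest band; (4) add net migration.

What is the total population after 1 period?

Let group 1 be 0–19 through group 4 = 60+.
Period 1.
Births: 1900 * 0.489 = 929
Group 2: 2900 * 0.961 = 2787
Group 3: 1900 * 0.977 = 1856
Group 4: 7900 * 0.937 + 7300 * 0.558 = 7402 + 4073 = 11475
Net migration: Group 2 + 320 → 3107
End of period: [929, 3107, 1856, 11475]
Total after period 1: 929 + 3107 + 1856 + 11475 = 17367

17367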